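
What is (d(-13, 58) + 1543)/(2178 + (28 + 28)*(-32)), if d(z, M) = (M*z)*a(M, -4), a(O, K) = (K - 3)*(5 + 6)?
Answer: 59601/386 ≈ 154.41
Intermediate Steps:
a(O, K) = -33 + 11*K (a(O, K) = (-3 + K)*11 = -33 + 11*K)
d(z, M) = -77*M*z (d(z, M) = (M*z)*(-33 + 11*(-4)) = (M*z)*(-33 - 44) = (M*z)*(-77) = -77*M*z)
(d(-13, 58) + 1543)/(2178 + (28 + 28)*(-32)) = (-77*58*(-13) + 1543)/(2178 + (28 + 28)*(-32)) = (58058 + 1543)/(2178 + 56*(-32)) = 59601/(2178 - 1792) = 59601/386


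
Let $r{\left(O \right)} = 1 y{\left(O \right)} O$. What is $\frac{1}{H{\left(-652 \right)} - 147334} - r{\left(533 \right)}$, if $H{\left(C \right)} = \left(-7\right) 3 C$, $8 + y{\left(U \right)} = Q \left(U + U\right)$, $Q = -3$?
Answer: $\frac{228367182315}{133642} \approx 1.7088 \cdot 10^{6}$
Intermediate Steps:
$y{\left(U \right)} = -8 - 6 U$ ($y{\left(U \right)} = -8 - 3 \left(U + U\right) = -8 - 3 \cdot 2 U = -8 - 6 U$)
$r{\left(O \right)} = O \left(-8 - 6 O\right)$ ($r{\left(O \right)} = 1 \left(-8 - 6 O\right) O = \left(-8 - 6 O\right) O = O \left(-8 - 6 O\right)$)
$H{\left(C \right)} = - 21 C$
$\frac{1}{H{\left(-652 \right)} - 147334} - r{\left(533 \right)} = \frac{1}{\left(-21\right) \left(-652\right) - 147334} - \left(-2\right) 533 \left(4 + 3 \cdot 533\right) = \frac{1}{13692 - 147334} - \left(-2\right) 533 \left(4 + 1599\right) = \frac{1}{-133642} - \left(-2\right) 533 \cdot 1603 = - \frac{1}{133642} - -1708798 = - \frac{1}{133642} + 1708798 = \frac{228367182315}{133642}$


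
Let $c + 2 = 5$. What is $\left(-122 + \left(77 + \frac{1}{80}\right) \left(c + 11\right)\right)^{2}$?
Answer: $\frac{1462833009}{1600} \approx 9.1427 \cdot 10^{5}$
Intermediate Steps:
$c = 3$ ($c = -2 + 5 = 3$)
$\left(-122 + \left(77 + \frac{1}{80}\right) \left(c + 11\right)\right)^{2} = \left(-122 + \left(77 + \frac{1}{80}\right) \left(3 + 11\right)\right)^{2} = \left(-122 + \left(77 + \frac{1}{80}\right) 14\right)^{2} = \left(-122 + \frac{6161}{80} \cdot 14\right)^{2} = \left(-122 + \frac{43127}{40}\right)^{2} = \left(\frac{38247}{40}\right)^{2} = \frac{1462833009}{1600}$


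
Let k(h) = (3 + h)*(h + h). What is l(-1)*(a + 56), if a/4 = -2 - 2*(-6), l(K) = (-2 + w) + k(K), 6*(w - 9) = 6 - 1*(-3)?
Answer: 432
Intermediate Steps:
w = 21/2 (w = 9 + (6 - 1*(-3))/6 = 9 + (6 + 3)/6 = 9 + (⅙)*9 = 9 + 3/2 = 21/2 ≈ 10.500)
k(h) = 2*h*(3 + h) (k(h) = (3 + h)*(2*h) = 2*h*(3 + h))
l(K) = 17/2 + 2*K*(3 + K) (l(K) = (-2 + 21/2) + 2*K*(3 + K) = 17/2 + 2*K*(3 + K))
a = 40 (a = 4*(-2 - 2*(-6)) = 4*(-2 + 12) = 4*10 = 40)
l(-1)*(a + 56) = (17/2 + 2*(-1)*(3 - 1))*(40 + 56) = (17/2 + 2*(-1)*2)*96 = (17/2 - 4)*96 = (9/2)*96 = 432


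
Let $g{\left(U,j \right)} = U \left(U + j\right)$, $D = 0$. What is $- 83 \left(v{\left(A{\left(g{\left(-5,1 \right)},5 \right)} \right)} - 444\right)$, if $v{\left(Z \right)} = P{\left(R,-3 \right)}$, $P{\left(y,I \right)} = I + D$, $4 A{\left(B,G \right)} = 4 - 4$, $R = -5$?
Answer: $37101$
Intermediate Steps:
$A{\left(B,G \right)} = 0$ ($A{\left(B,G \right)} = \frac{4 - 4}{4} = \frac{1}{4} \cdot 0 = 0$)
$P{\left(y,I \right)} = I$ ($P{\left(y,I \right)} = I + 0 = I$)
$v{\left(Z \right)} = -3$
$- 83 \left(v{\left(A{\left(g{\left(-5,1 \right)},5 \right)} \right)} - 444\right) = - 83 \left(-3 - 444\right) = \left(-83\right) \left(-447\right) = 37101$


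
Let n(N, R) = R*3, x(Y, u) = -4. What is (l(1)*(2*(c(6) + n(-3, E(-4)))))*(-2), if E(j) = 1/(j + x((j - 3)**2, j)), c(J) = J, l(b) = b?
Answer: -45/2 ≈ -22.500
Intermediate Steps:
E(j) = 1/(-4 + j) (E(j) = 1/(j - 4) = 1/(-4 + j))
n(N, R) = 3*R
(l(1)*(2*(c(6) + n(-3, E(-4)))))*(-2) = (1*(2*(6 + 3/(-4 - 4))))*(-2) = (1*(2*(6 + 3/(-8))))*(-2) = (1*(2*(6 + 3*(-1/8))))*(-2) = (1*(2*(6 - 3/8)))*(-2) = (1*(2*(45/8)))*(-2) = (1*(45/4))*(-2) = (45/4)*(-2) = -45/2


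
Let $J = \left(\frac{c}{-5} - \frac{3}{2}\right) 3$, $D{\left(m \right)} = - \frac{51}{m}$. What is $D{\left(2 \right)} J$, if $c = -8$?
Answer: $- \frac{153}{20} \approx -7.65$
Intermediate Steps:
$J = \frac{3}{10}$ ($J = \left(- \frac{8}{-5} - \frac{3}{2}\right) 3 = \left(\left(-8\right) \left(- \frac{1}{5}\right) - \frac{3}{2}\right) 3 = \left(\frac{8}{5} - \frac{3}{2}\right) 3 = \frac{1}{10} \cdot 3 = \frac{3}{10} \approx 0.3$)
$D{\left(2 \right)} J = - \frac{51}{2} \cdot \frac{3}{10} = \left(-51\right) \frac{1}{2} \cdot \frac{3}{10} = \left(- \frac{51}{2}\right) \frac{3}{10} = - \frac{153}{20}$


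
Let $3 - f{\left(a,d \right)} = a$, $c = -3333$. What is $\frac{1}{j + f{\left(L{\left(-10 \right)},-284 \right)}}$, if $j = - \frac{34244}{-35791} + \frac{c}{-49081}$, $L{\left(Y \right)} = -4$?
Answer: $\frac{250951153}{2013803952} \approx 0.12462$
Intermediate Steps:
$f{\left(a,d \right)} = 3 - a$
$j = \frac{257145881}{250951153}$ ($j = - \frac{34244}{-35791} - \frac{3333}{-49081} = \left(-34244\right) \left(- \frac{1}{35791}\right) - - \frac{3333}{49081} = \frac{4892}{5113} + \frac{3333}{49081} = \frac{257145881}{250951153} \approx 1.0247$)
$\frac{1}{j + f{\left(L{\left(-10 \right)},-284 \right)}} = \frac{1}{\frac{257145881}{250951153} + \left(3 - -4\right)} = \frac{1}{\frac{257145881}{250951153} + \left(3 + 4\right)} = \frac{1}{\frac{257145881}{250951153} + 7} = \frac{1}{\frac{2013803952}{250951153}} = \frac{250951153}{2013803952}$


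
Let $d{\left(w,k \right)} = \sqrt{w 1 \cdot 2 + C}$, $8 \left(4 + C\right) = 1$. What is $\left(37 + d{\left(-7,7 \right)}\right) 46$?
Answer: $1702 + \frac{23 i \sqrt{286}}{2} \approx 1702.0 + 194.48 i$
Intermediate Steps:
$C = - \frac{31}{8}$ ($C = -4 + \frac{1}{8} \cdot 1 = -4 + \frac{1}{8} = - \frac{31}{8} \approx -3.875$)
$d{\left(w,k \right)} = \sqrt{- \frac{31}{8} + 2 w}$ ($d{\left(w,k \right)} = \sqrt{w 1 \cdot 2 - \frac{31}{8}} = \sqrt{w 2 - \frac{31}{8}} = \sqrt{2 w - \frac{31}{8}} = \sqrt{- \frac{31}{8} + 2 w}$)
$\left(37 + d{\left(-7,7 \right)}\right) 46 = \left(37 + \frac{\sqrt{-62 + 32 \left(-7\right)}}{4}\right) 46 = \left(37 + \frac{\sqrt{-62 - 224}}{4}\right) 46 = \left(37 + \frac{\sqrt{-286}}{4}\right) 46 = \left(37 + \frac{i \sqrt{286}}{4}\right) 46 = 1702 + \frac{23 i \sqrt{286}}{2}$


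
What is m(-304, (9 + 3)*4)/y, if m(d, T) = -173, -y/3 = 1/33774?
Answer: 1947634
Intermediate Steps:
y = -1/11258 (y = -3/33774 = -3*1/33774 = -1/11258 ≈ -8.8826e-5)
m(-304, (9 + 3)*4)/y = -173/(-1/11258) = -173*(-11258) = 1947634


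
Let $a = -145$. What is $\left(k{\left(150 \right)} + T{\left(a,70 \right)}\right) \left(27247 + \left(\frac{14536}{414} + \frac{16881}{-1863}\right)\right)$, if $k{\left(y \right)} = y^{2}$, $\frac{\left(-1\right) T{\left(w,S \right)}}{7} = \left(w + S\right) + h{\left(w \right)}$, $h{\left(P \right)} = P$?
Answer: $\frac{407154998560}{621} \approx 6.5564 \cdot 10^{8}$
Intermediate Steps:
$T{\left(w,S \right)} = - 14 w - 7 S$ ($T{\left(w,S \right)} = - 7 \left(\left(w + S\right) + w\right) = - 7 \left(\left(S + w\right) + w\right) = - 7 \left(S + 2 w\right) = - 14 w - 7 S$)
$\left(k{\left(150 \right)} + T{\left(a,70 \right)}\right) \left(27247 + \left(\frac{14536}{414} + \frac{16881}{-1863}\right)\right) = \left(150^{2} - -1540\right) \left(27247 + \left(\frac{14536}{414} + \frac{16881}{-1863}\right)\right) = \left(22500 + \left(2030 - 490\right)\right) \left(27247 + \left(14536 \cdot \frac{1}{414} + 16881 \left(- \frac{1}{1863}\right)\right)\right) = \left(22500 + 1540\right) \left(27247 + \left(\frac{316}{9} - \frac{5627}{621}\right)\right) = 24040 \left(27247 + \frac{16177}{621}\right) = 24040 \cdot \frac{16936564}{621} = \frac{407154998560}{621}$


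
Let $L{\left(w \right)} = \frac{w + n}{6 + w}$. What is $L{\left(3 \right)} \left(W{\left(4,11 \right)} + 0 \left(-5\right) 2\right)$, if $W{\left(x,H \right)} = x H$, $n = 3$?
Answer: $\frac{88}{3} \approx 29.333$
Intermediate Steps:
$L{\left(w \right)} = \frac{3 + w}{6 + w}$ ($L{\left(w \right)} = \frac{w + 3}{6 + w} = \frac{3 + w}{6 + w}$)
$W{\left(x,H \right)} = H x$
$L{\left(3 \right)} \left(W{\left(4,11 \right)} + 0 \left(-5\right) 2\right) = \frac{3 + 3}{6 + 3} \left(11 \cdot 4 + 0 \left(-5\right) 2\right) = \frac{1}{9} \cdot 6 \left(44 + 0 \cdot 2\right) = \frac{1}{9} \cdot 6 \left(44 + 0\right) = \frac{2}{3} \cdot 44 = \frac{88}{3}$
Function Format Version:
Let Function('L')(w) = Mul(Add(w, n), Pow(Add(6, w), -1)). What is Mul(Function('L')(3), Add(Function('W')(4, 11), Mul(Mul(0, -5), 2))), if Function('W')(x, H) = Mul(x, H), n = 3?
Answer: Rational(88, 3) ≈ 29.333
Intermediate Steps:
Function('L')(w) = Mul(Pow(Add(6, w), -1), Add(3, w)) (Function('L')(w) = Mul(Add(w, 3), Pow(Add(6, w), -1)) = Mul(Add(3, w), Pow(Add(6, w), -1)) = Mul(Pow(Add(6, w), -1), Add(3, w)))
Function('W')(x, H) = Mul(H, x)
Mul(Function('L')(3), Add(Function('W')(4, 11), Mul(Mul(0, -5), 2))) = Mul(Mul(Pow(Add(6, 3), -1), Add(3, 3)), Add(Mul(11, 4), Mul(Mul(0, -5), 2))) = Mul(Mul(Pow(9, -1), 6), Add(44, Mul(0, 2))) = Mul(Mul(Rational(1, 9), 6), Add(44, 0)) = Mul(Rational(2, 3), 44) = Rational(88, 3)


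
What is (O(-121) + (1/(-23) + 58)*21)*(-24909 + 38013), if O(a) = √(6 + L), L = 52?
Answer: 366820272/23 + 13104*√58 ≈ 1.6049e+7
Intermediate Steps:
O(a) = √58 (O(a) = √(6 + 52) = √58)
(O(-121) + (1/(-23) + 58)*21)*(-24909 + 38013) = (√58 + (1/(-23) + 58)*21)*(-24909 + 38013) = (√58 + (-1/23 + 58)*21)*13104 = (√58 + (1333/23)*21)*13104 = (√58 + 27993/23)*13104 = (27993/23 + √58)*13104 = 366820272/23 + 13104*√58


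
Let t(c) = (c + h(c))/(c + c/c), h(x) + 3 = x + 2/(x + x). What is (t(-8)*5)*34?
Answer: 13005/28 ≈ 464.46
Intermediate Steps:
h(x) = -3 + x + 1/x (h(x) = -3 + (x + 2/(x + x)) = -3 + (x + 2/(2*x)) = -3 + (x + (1/(2*x))*2) = -3 + (x + 1/x) = -3 + x + 1/x)
t(c) = (-3 + 1/c + 2*c)/(1 + c) (t(c) = (c + (-3 + c + 1/c))/(c + c/c) = (-3 + 1/c + 2*c)/(c + 1) = (-3 + 1/c + 2*c)/(1 + c))
(t(-8)*5)*34 = (((1 + (-8)² - 8*(-3 - 8))/((-8)*(1 - 8)))*5)*34 = (-⅛*(1 + 64 - 8*(-11))/(-7)*5)*34 = (-⅛*(-⅐)*(1 + 64 + 88)*5)*34 = (-⅛*(-⅐)*153*5)*34 = ((153/56)*5)*34 = (765/56)*34 = 13005/28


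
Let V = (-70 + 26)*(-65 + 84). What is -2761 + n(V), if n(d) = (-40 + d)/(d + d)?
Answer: -1153879/418 ≈ -2760.5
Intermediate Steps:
V = -836 (V = -44*19 = -836)
n(d) = (-40 + d)/(2*d) (n(d) = (-40 + d)/((2*d)) = (-40 + d)*(1/(2*d)) = (-40 + d)/(2*d))
-2761 + n(V) = -2761 + (½)*(-40 - 836)/(-836) = -2761 + (½)*(-1/836)*(-876) = -2761 + 219/418 = -1153879/418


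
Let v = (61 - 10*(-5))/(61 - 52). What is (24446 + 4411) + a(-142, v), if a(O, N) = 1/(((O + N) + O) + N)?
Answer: 22450743/778 ≈ 28857.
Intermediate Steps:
v = 37/3 (v = (61 + 50)/9 = 111*(1/9) = 37/3 ≈ 12.333)
a(O, N) = 1/(2*N + 2*O) (a(O, N) = 1/(((N + O) + O) + N) = 1/((N + 2*O) + N) = 1/(2*N + 2*O))
(24446 + 4411) + a(-142, v) = (24446 + 4411) + 1/(2*(37/3 - 142)) = 28857 + 1/(2*(-389/3)) = 28857 + (1/2)*(-3/389) = 28857 - 3/778 = 22450743/778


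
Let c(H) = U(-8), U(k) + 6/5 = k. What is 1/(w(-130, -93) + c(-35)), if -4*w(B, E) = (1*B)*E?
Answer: -10/30317 ≈ -0.00032985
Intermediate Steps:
U(k) = -6/5 + k
c(H) = -46/5 (c(H) = -6/5 - 8 = -46/5)
w(B, E) = -B*E/4 (w(B, E) = -1*B*E/4 = -B*E/4)
1/(w(-130, -93) + c(-35)) = 1/(-1/4*(-130)*(-93) - 46/5) = 1/(-6045/2 - 46/5) = 1/(-30317/10) = -10/30317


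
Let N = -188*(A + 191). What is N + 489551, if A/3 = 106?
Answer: 393859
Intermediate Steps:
A = 318 (A = 3*106 = 318)
N = -95692 (N = -188*(318 + 191) = -188*509 = -95692)
N + 489551 = -95692 + 489551 = 393859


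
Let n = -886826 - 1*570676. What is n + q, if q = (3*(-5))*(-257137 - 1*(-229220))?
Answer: -1038747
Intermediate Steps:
n = -1457502 (n = -886826 - 570676 = -1457502)
q = 418755 (q = -15*(-257137 + 229220) = -15*(-27917) = 418755)
n + q = -1457502 + 418755 = -1038747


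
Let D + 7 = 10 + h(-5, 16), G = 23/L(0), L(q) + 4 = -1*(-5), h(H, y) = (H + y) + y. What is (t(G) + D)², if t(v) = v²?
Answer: 312481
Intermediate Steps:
h(H, y) = H + 2*y
L(q) = 1 (L(q) = -4 - 1*(-5) = -4 + 5 = 1)
G = 23 (G = 23/1 = 23*1 = 23)
D = 30 (D = -7 + (10 + (-5 + 2*16)) = -7 + (10 + (-5 + 32)) = -7 + (10 + 27) = -7 + 37 = 30)
(t(G) + D)² = (23² + 30)² = (529 + 30)² = 559² = 312481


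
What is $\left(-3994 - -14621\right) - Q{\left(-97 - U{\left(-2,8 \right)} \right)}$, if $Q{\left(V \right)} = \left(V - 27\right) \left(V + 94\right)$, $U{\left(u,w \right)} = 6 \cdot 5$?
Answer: $5545$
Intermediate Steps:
$U{\left(u,w \right)} = 30$
$Q{\left(V \right)} = \left(-27 + V\right) \left(94 + V\right)$
$\left(-3994 - -14621\right) - Q{\left(-97 - U{\left(-2,8 \right)} \right)} = \left(-3994 - -14621\right) - \left(-2538 + \left(-97 - 30\right)^{2} + 67 \left(-97 - 30\right)\right) = \left(-3994 + 14621\right) - \left(-2538 + \left(-97 - 30\right)^{2} + 67 \left(-97 - 30\right)\right) = 10627 - \left(-2538 + \left(-127\right)^{2} + 67 \left(-127\right)\right) = 10627 - \left(-2538 + 16129 - 8509\right) = 10627 - 5082 = 5545$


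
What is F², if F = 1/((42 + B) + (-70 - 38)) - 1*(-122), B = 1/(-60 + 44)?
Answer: 16625007844/1117249 ≈ 14880.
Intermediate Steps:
B = -1/16 (B = 1/(-16) = -1/16 ≈ -0.062500)
F = 128938/1057 (F = 1/((42 - 1/16) + (-70 - 38)) - 1*(-122) = 1/(671/16 - 108) + 122 = 1/(-1057/16) + 122 = -16/1057 + 122 = 128938/1057 ≈ 121.98)
F² = (128938/1057)² = 16625007844/1117249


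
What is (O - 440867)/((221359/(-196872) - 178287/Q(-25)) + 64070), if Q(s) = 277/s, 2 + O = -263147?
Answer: -38392487512704/4371395804237 ≈ -8.7827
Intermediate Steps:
O = -263149 (O = -2 - 263147 = -263149)
(O - 440867)/((221359/(-196872) - 178287/Q(-25)) + 64070) = (-263149 - 440867)/((221359/(-196872) - 178287/(277/(-25))) + 64070) = -704016/((221359*(-1/196872) - 178287/(277*(-1/25))) + 64070) = -704016/((-221359/196872 - 178287/(-277/25)) + 64070) = -704016/((-221359/196872 - 178287*(-25/277)) + 64070) = -704016/((-221359/196872 + 4457175/277) + 64070) = -704016/(877431640157/54533544 + 64070) = -704016/4371395804237/54533544 = -704016*54533544/4371395804237 = -38392487512704/4371395804237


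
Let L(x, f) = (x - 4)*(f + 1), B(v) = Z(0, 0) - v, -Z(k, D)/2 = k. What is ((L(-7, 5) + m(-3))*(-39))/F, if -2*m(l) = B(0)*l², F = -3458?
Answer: -99/133 ≈ -0.74436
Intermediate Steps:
Z(k, D) = -2*k
B(v) = -v (B(v) = -2*0 - v = 0 - v = -v)
L(x, f) = (1 + f)*(-4 + x) (L(x, f) = (-4 + x)*(1 + f) = (1 + f)*(-4 + x))
m(l) = 0 (m(l) = -(-1*0)*l²/2 = -0*l² = -½*0 = 0)
((L(-7, 5) + m(-3))*(-39))/F = (((-4 - 7 - 4*5 + 5*(-7)) + 0)*(-39))/(-3458) = (((-4 - 7 - 20 - 35) + 0)*(-39))*(-1/3458) = ((-66 + 0)*(-39))*(-1/3458) = -66*(-39)*(-1/3458) = 2574*(-1/3458) = -99/133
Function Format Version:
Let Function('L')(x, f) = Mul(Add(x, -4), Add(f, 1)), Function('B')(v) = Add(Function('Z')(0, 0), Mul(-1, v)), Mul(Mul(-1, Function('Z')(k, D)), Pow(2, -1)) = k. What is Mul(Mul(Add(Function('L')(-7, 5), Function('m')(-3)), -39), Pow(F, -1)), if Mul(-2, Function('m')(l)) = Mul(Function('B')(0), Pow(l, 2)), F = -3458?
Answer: Rational(-99, 133) ≈ -0.74436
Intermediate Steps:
Function('Z')(k, D) = Mul(-2, k)
Function('B')(v) = Mul(-1, v) (Function('B')(v) = Add(Mul(-2, 0), Mul(-1, v)) = Add(0, Mul(-1, v)) = Mul(-1, v))
Function('L')(x, f) = Mul(Add(1, f), Add(-4, x)) (Function('L')(x, f) = Mul(Add(-4, x), Add(1, f)) = Mul(Add(1, f), Add(-4, x)))
Function('m')(l) = 0 (Function('m')(l) = Mul(Rational(-1, 2), Mul(Mul(-1, 0), Pow(l, 2))) = Mul(Rational(-1, 2), Mul(0, Pow(l, 2))) = Mul(Rational(-1, 2), 0) = 0)
Mul(Mul(Add(Function('L')(-7, 5), Function('m')(-3)), -39), Pow(F, -1)) = Mul(Mul(Add(Add(-4, -7, Mul(-4, 5), Mul(5, -7)), 0), -39), Pow(-3458, -1)) = Mul(Mul(Add(Add(-4, -7, -20, -35), 0), -39), Rational(-1, 3458)) = Mul(Mul(Add(-66, 0), -39), Rational(-1, 3458)) = Mul(Mul(-66, -39), Rational(-1, 3458)) = Mul(2574, Rational(-1, 3458)) = Rational(-99, 133)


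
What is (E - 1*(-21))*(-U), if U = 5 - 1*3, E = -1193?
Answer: 2344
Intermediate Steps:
U = 2 (U = 5 - 3 = 2)
(E - 1*(-21))*(-U) = (-1193 - 1*(-21))*(-1*2) = (-1193 + 21)*(-2) = -1172*(-2) = 2344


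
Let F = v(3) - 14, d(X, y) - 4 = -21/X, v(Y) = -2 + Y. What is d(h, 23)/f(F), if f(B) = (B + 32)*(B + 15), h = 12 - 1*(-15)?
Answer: 29/342 ≈ 0.084795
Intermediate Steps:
h = 27 (h = 12 + 15 = 27)
d(X, y) = 4 - 21/X
F = -13 (F = (-2 + 3) - 14 = 1 - 14 = -13)
f(B) = (15 + B)*(32 + B) (f(B) = (32 + B)*(15 + B) = (15 + B)*(32 + B))
d(h, 23)/f(F) = (4 - 21/27)/(480 + (-13)² + 47*(-13)) = (4 - 21*1/27)/(480 + 169 - 611) = (4 - 7/9)/38 = (29/9)*(1/38) = 29/342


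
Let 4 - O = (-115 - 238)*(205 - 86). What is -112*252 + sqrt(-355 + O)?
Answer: -28224 + 2*sqrt(10414) ≈ -28020.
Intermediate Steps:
O = 42011 (O = 4 - (-115 - 238)*(205 - 86) = 4 - (-353)*119 = 4 - 1*(-42007) = 4 + 42007 = 42011)
-112*252 + sqrt(-355 + O) = -112*252 + sqrt(-355 + 42011) = -28224 + sqrt(41656) = -28224 + 2*sqrt(10414)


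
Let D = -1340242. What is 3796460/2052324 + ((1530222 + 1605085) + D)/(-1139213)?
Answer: 160230401230/584508545253 ≈ 0.27413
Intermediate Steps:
3796460/2052324 + ((1530222 + 1605085) + D)/(-1139213) = 3796460/2052324 + ((1530222 + 1605085) - 1340242)/(-1139213) = 3796460*(1/2052324) + (3135307 - 1340242)*(-1/1139213) = 949115/513081 + 1795065*(-1/1139213) = 949115/513081 - 1795065/1139213 = 160230401230/584508545253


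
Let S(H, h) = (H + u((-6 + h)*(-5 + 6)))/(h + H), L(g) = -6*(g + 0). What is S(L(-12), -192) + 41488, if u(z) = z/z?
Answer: 4978487/120 ≈ 41487.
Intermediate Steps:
u(z) = 1
L(g) = -6*g
S(H, h) = (1 + H)/(H + h) (S(H, h) = (H + 1)/(h + H) = (1 + H)/(H + h))
S(L(-12), -192) + 41488 = (1 - 6*(-12))/(-6*(-12) - 192) + 41488 = (1 + 72)/(72 - 192) + 41488 = 73/(-120) + 41488 = -1/120*73 + 41488 = -73/120 + 41488 = 4978487/120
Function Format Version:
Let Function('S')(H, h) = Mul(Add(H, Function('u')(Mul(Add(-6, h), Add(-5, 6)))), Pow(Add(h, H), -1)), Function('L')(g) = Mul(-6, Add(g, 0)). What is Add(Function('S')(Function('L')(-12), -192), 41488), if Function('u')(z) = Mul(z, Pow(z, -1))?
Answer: Rational(4978487, 120) ≈ 41487.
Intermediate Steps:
Function('u')(z) = 1
Function('L')(g) = Mul(-6, g)
Function('S')(H, h) = Mul(Pow(Add(H, h), -1), Add(1, H)) (Function('S')(H, h) = Mul(Add(H, 1), Pow(Add(h, H), -1)) = Mul(Add(1, H), Pow(Add(H, h), -1)) = Mul(Pow(Add(H, h), -1), Add(1, H)))
Add(Function('S')(Function('L')(-12), -192), 41488) = Add(Mul(Pow(Add(Mul(-6, -12), -192), -1), Add(1, Mul(-6, -12))), 41488) = Add(Mul(Pow(Add(72, -192), -1), Add(1, 72)), 41488) = Add(Mul(Pow(-120, -1), 73), 41488) = Add(Mul(Rational(-1, 120), 73), 41488) = Add(Rational(-73, 120), 41488) = Rational(4978487, 120)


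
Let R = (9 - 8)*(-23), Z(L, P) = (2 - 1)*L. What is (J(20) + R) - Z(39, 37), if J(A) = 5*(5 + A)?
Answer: 63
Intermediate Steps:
J(A) = 25 + 5*A
Z(L, P) = L (Z(L, P) = 1*L = L)
R = -23 (R = 1*(-23) = -23)
(J(20) + R) - Z(39, 37) = ((25 + 5*20) - 23) - 1*39 = ((25 + 100) - 23) - 39 = (125 - 23) - 39 = 102 - 39 = 63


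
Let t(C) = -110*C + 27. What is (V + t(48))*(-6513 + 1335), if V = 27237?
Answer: -113833152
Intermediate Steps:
t(C) = 27 - 110*C
(V + t(48))*(-6513 + 1335) = (27237 + (27 - 110*48))*(-6513 + 1335) = (27237 + (27 - 5280))*(-5178) = (27237 - 5253)*(-5178) = 21984*(-5178) = -113833152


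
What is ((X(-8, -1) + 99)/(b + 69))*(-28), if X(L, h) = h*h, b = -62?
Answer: -400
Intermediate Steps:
X(L, h) = h²
((X(-8, -1) + 99)/(b + 69))*(-28) = (((-1)² + 99)/(-62 + 69))*(-28) = ((1 + 99)/7)*(-28) = (100*(⅐))*(-28) = (100/7)*(-28) = -400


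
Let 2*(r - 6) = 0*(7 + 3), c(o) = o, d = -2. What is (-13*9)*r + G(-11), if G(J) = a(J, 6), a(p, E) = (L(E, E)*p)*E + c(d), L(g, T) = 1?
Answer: -770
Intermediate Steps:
r = 6 (r = 6 + (0*(7 + 3))/2 = 6 + (0*10)/2 = 6 + (1/2)*0 = 6 + 0 = 6)
a(p, E) = -2 + E*p (a(p, E) = (1*p)*E - 2 = p*E - 2 = E*p - 2 = -2 + E*p)
G(J) = -2 + 6*J
(-13*9)*r + G(-11) = -13*9*6 + (-2 + 6*(-11)) = -117*6 + (-2 - 66) = -702 - 68 = -770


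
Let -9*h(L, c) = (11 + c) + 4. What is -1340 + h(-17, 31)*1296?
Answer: -7964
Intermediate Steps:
h(L, c) = -5/3 - c/9 (h(L, c) = -((11 + c) + 4)/9 = -(15 + c)/9 = -5/3 - c/9)
-1340 + h(-17, 31)*1296 = -1340 + (-5/3 - ⅑*31)*1296 = -1340 + (-5/3 - 31/9)*1296 = -1340 - 46/9*1296 = -1340 - 6624 = -7964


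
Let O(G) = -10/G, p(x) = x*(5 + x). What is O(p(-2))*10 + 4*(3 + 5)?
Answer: 146/3 ≈ 48.667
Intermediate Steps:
O(p(-2))*10 + 4*(3 + 5) = -10*(-1/(2*(5 - 2)))*10 + 4*(3 + 5) = -10/((-2*3))*10 + 4*8 = -10/(-6)*10 + 32 = -10*(-⅙)*10 + 32 = (5/3)*10 + 32 = 50/3 + 32 = 146/3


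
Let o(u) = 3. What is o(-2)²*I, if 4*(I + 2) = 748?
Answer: 1665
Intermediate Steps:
I = 185 (I = -2 + (¼)*748 = -2 + 187 = 185)
o(-2)²*I = 3²*185 = 9*185 = 1665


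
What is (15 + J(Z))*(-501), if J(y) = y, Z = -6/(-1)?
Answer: -10521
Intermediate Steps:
Z = 6 (Z = -6*(-1) = 6)
(15 + J(Z))*(-501) = (15 + 6)*(-501) = 21*(-501) = -10521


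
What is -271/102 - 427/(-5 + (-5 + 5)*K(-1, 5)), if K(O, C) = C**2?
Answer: 42199/510 ≈ 82.743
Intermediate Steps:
-271/102 - 427/(-5 + (-5 + 5)*K(-1, 5)) = -271/102 - 427/(-5 + (-5 + 5)*5**2) = -271*1/102 - 427/(-5 + 0*25) = -271/102 - 427/(-5 + 0) = -271/102 - 427/(-5) = -271/102 - 427*(-1/5) = -271/102 + 427/5 = 42199/510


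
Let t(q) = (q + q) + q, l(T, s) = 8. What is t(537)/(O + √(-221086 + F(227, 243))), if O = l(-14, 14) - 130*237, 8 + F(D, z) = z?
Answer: -49622022/948984055 - 4833*I*√24539/948984055 ≈ -0.05229 - 0.00079779*I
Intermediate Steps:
F(D, z) = -8 + z
O = -30802 (O = 8 - 130*237 = 8 - 30810 = -30802)
t(q) = 3*q (t(q) = 2*q + q = 3*q)
t(537)/(O + √(-221086 + F(227, 243))) = (3*537)/(-30802 + √(-221086 + (-8 + 243))) = 1611/(-30802 + √(-221086 + 235)) = 1611/(-30802 + √(-220851)) = 1611/(-30802 + 3*I*√24539)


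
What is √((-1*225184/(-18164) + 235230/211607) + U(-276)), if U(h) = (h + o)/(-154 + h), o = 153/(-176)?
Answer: √38660008796323591662418730/1652760705640 ≈ 3.7620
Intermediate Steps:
o = -153/176 (o = 153*(-1/176) = -153/176 ≈ -0.86932)
U(h) = (-153/176 + h)/(-154 + h) (U(h) = (h - 153/176)/(-154 + h) = (-153/176 + h)/(-154 + h))
√((-1*225184/(-18164) + 235230/211607) + U(-276)) = √((-1*225184/(-18164) + 235230/211607) + (-153/176 - 276)/(-154 - 276)) = √((-225184*(-1/18164) + 235230*(1/211607)) - 48729/176/(-430)) = √((56296/4541 + 235230/211607) - 1/430*(-48729/176)) = √(12980807102/960907387 + 48729/75680) = √(93564685230953/6611042822560) = √38660008796323591662418730/1652760705640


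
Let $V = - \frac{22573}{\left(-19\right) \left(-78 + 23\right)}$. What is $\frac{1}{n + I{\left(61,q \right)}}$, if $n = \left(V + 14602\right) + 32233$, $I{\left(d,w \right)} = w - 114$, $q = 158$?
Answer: $\frac{1045}{48965982} \approx 2.1341 \cdot 10^{-5}$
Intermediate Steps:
$V = - \frac{22573}{1045}$ ($V = - \frac{22573}{\left(-19\right) \left(-55\right)} = - \frac{22573}{1045} \approx -21.601$)
$I{\left(d,w \right)} = -114 + w$
$n = \frac{48920002}{1045}$ ($n = \left(- \frac{22573}{1045} + 14602\right) + 32233 = \frac{15236517}{1045} + 32233 = \frac{48920002}{1045} \approx 46813.0$)
$\frac{1}{n + I{\left(61,q \right)}} = \frac{1}{\frac{48920002}{1045} + \left(-114 + 158\right)} = \frac{1}{\frac{48920002}{1045} + 44} = \frac{1}{\frac{48965982}{1045}} = \frac{1045}{48965982}$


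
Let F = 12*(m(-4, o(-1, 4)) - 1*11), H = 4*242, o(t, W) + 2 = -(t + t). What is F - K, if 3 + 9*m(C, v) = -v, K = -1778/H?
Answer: -64935/484 ≈ -134.16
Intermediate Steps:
o(t, W) = -2 - 2*t (o(t, W) = -2 - (t + t) = -2 - 2*t)
H = 968
K = -889/484 (K = -1778/968 = -1778*1/968 = -889/484 ≈ -1.8368)
m(C, v) = -1/3 - v/9 (m(C, v) = -1/3 + (-v)/9 = -1/3 - v/9)
F = -136 (F = 12*((-1/3 - (-2 - 2*(-1))/9) - 1*11) = 12*((-1/3 - (-2 + 2)/9) - 11) = 12*((-1/3 - 1/9*0) - 11) = 12*((-1/3 + 0) - 11) = 12*(-1/3 - 11) = 12*(-34/3) = -136)
F - K = -136 - 1*(-889/484) = -136 + 889/484 = -64935/484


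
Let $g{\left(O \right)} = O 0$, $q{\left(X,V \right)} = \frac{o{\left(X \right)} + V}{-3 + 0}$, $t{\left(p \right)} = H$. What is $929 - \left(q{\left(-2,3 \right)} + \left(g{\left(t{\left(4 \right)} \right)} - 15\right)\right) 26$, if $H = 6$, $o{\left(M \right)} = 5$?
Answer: $\frac{4165}{3} \approx 1388.3$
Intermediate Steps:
$t{\left(p \right)} = 6$
$q{\left(X,V \right)} = - \frac{5}{3} - \frac{V}{3}$ ($q{\left(X,V \right)} = \frac{5 + V}{-3 + 0} = \frac{5 + V}{-3} = \left(5 + V\right) \left(- \frac{1}{3}\right) = - \frac{5}{3} - \frac{V}{3}$)
$g{\left(O \right)} = 0$
$929 - \left(q{\left(-2,3 \right)} + \left(g{\left(t{\left(4 \right)} \right)} - 15\right)\right) 26 = 929 - \left(\left(- \frac{5}{3} - 1\right) + \left(0 - 15\right)\right) 26 = 929 - \left(\left(- \frac{5}{3} - 1\right) - 15\right) 26 = 929 - \left(- \frac{8}{3} - 15\right) 26 = 929 - \left(- \frac{53}{3}\right) 26 = 929 - - \frac{1378}{3} = 929 + \frac{1378}{3} = \frac{4165}{3}$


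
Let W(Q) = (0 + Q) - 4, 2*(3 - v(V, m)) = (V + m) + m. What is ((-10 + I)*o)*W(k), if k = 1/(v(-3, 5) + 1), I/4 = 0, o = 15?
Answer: 300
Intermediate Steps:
v(V, m) = 3 - m - V/2 (v(V, m) = 3 - ((V + m) + m)/2 = 3 - (V + 2*m)/2 = 3 + (-m - V/2) = 3 - m - V/2)
I = 0 (I = 4*0 = 0)
k = 2 (k = 1/((3 - 1*5 - ½*(-3)) + 1) = 1/((3 - 5 + 3/2) + 1) = 1/(-½ + 1) = 1/(½) = 2)
W(Q) = -4 + Q (W(Q) = Q - 4 = -4 + Q)
((-10 + I)*o)*W(k) = ((-10 + 0)*15)*(-4 + 2) = -10*15*(-2) = -150*(-2) = 300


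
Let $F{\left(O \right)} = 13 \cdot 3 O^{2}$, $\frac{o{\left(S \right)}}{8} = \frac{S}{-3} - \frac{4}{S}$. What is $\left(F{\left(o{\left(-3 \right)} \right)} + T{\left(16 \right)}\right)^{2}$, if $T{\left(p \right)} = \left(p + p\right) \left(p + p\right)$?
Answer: $\frac{1921945600}{9} \approx 2.1355 \cdot 10^{8}$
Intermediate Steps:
$o{\left(S \right)} = - \frac{32}{S} - \frac{8 S}{3}$ ($o{\left(S \right)} = 8 \left(\frac{S}{-3} - \frac{4}{S}\right) = 8 \left(S \left(- \frac{1}{3}\right) - \frac{4}{S}\right) = 8 \left(- \frac{S}{3} - \frac{4}{S}\right) = 8 \left(- \frac{4}{S} - \frac{S}{3}\right) = - \frac{32}{S} - \frac{8 S}{3}$)
$T{\left(p \right)} = 4 p^{2}$ ($T{\left(p \right)} = 2 p 2 p = 4 p^{2}$)
$F{\left(O \right)} = 39 O^{2}$
$\left(F{\left(o{\left(-3 \right)} \right)} + T{\left(16 \right)}\right)^{2} = \left(39 \left(- \frac{32}{-3} - -8\right)^{2} + 4 \cdot 16^{2}\right)^{2} = \left(39 \left(\left(-32\right) \left(- \frac{1}{3}\right) + 8\right)^{2} + 4 \cdot 256\right)^{2} = \left(39 \left(\frac{32}{3} + 8\right)^{2} + 1024\right)^{2} = \left(39 \left(\frac{56}{3}\right)^{2} + 1024\right)^{2} = \left(39 \cdot \frac{3136}{9} + 1024\right)^{2} = \left(\frac{40768}{3} + 1024\right)^{2} = \left(\frac{43840}{3}\right)^{2} = \frac{1921945600}{9}$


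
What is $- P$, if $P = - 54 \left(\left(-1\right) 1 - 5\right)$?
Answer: $-324$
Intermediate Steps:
$P = 324$ ($P = - 54 \left(-1 - 5\right) = \left(-54\right) \left(-6\right) = 324$)
$- P = \left(-1\right) 324 = -324$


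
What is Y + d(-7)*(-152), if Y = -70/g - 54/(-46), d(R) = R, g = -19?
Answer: 467091/437 ≈ 1068.9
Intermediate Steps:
Y = 2123/437 (Y = -70/(-19) - 54/(-46) = -70*(-1/19) - 54*(-1/46) = 70/19 + 27/23 = 2123/437 ≈ 4.8581)
Y + d(-7)*(-152) = 2123/437 - 7*(-152) = 2123/437 + 1064 = 467091/437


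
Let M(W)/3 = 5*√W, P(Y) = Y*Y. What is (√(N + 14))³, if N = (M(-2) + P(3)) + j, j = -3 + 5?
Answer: 5*√5*(5 + 3*I*√2)^(3/2) ≈ 92.524 + 163.36*I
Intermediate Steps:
j = 2
P(Y) = Y²
M(W) = 15*√W (M(W) = 3*(5*√W) = 15*√W)
N = 11 + 15*I*√2 (N = (15*√(-2) + 3²) + 2 = (15*(I*√2) + 9) + 2 = (15*I*√2 + 9) + 2 = (9 + 15*I*√2) + 2 = 11 + 15*I*√2 ≈ 11.0 + 21.213*I)
(√(N + 14))³ = (√((11 + 15*I*√2) + 14))³ = (√(25 + 15*I*√2))³ = (25 + 15*I*√2)^(3/2)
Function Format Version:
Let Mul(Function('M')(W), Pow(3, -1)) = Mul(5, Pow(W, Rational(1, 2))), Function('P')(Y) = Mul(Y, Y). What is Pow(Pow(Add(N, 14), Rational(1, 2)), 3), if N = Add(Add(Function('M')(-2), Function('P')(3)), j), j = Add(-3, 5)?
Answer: Mul(5, Pow(5, Rational(1, 2)), Pow(Add(5, Mul(3, I, Pow(2, Rational(1, 2)))), Rational(3, 2))) ≈ Add(92.524, Mul(163.36, I))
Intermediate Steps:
j = 2
Function('P')(Y) = Pow(Y, 2)
Function('M')(W) = Mul(15, Pow(W, Rational(1, 2))) (Function('M')(W) = Mul(3, Mul(5, Pow(W, Rational(1, 2)))) = Mul(15, Pow(W, Rational(1, 2))))
N = Add(11, Mul(15, I, Pow(2, Rational(1, 2)))) (N = Add(Add(Mul(15, Pow(-2, Rational(1, 2))), Pow(3, 2)), 2) = Add(Add(Mul(15, Mul(I, Pow(2, Rational(1, 2)))), 9), 2) = Add(Add(Mul(15, I, Pow(2, Rational(1, 2))), 9), 2) = Add(Add(9, Mul(15, I, Pow(2, Rational(1, 2)))), 2) = Add(11, Mul(15, I, Pow(2, Rational(1, 2)))) ≈ Add(11.000, Mul(21.213, I)))
Pow(Pow(Add(N, 14), Rational(1, 2)), 3) = Pow(Pow(Add(Add(11, Mul(15, I, Pow(2, Rational(1, 2)))), 14), Rational(1, 2)), 3) = Pow(Pow(Add(25, Mul(15, I, Pow(2, Rational(1, 2)))), Rational(1, 2)), 3) = Pow(Add(25, Mul(15, I, Pow(2, Rational(1, 2)))), Rational(3, 2))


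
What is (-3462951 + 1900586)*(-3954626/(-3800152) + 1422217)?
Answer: -4222013883050928825/1900076 ≈ -2.2220e+12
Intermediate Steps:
(-3462951 + 1900586)*(-3954626/(-3800152) + 1422217) = -1562365*(-3954626*(-1/3800152) + 1422217) = -1562365*(1977313/1900076 + 1422217) = -1562365*2702322365805/1900076 = -4222013883050928825/1900076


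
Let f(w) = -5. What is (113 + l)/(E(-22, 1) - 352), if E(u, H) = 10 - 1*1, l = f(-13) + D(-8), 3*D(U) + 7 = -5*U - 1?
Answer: -356/1029 ≈ -0.34597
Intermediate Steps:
D(U) = -8/3 - 5*U/3 (D(U) = -7/3 + (-5*U - 1)/3 = -7/3 + (-1 - 5*U)/3 = -7/3 + (-1/3 - 5*U/3) = -8/3 - 5*U/3)
l = 17/3 (l = -5 + (-8/3 - 5/3*(-8)) = -5 + (-8/3 + 40/3) = -5 + 32/3 = 17/3 ≈ 5.6667)
E(u, H) = 9 (E(u, H) = 10 - 1 = 9)
(113 + l)/(E(-22, 1) - 352) = (113 + 17/3)/(9 - 352) = (356/3)/(-343) = (356/3)*(-1/343) = -356/1029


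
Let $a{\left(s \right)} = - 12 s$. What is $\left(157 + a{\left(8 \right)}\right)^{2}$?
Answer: $3721$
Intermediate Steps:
$\left(157 + a{\left(8 \right)}\right)^{2} = \left(157 - 96\right)^{2} = 61^{2} = 3721$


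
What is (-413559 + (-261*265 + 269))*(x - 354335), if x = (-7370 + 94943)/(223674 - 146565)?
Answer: 4393931564055870/25703 ≈ 1.7095e+11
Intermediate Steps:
x = 29191/25703 (x = 87573/77109 = 87573*(1/77109) = 29191/25703 ≈ 1.1357)
(-413559 + (-261*265 + 269))*(x - 354335) = (-413559 + (-261*265 + 269))*(29191/25703 - 354335) = (-413559 + (-69165 + 269))*(-9107443314/25703) = (-413559 - 68896)*(-9107443314/25703) = -482455*(-9107443314/25703) = 4393931564055870/25703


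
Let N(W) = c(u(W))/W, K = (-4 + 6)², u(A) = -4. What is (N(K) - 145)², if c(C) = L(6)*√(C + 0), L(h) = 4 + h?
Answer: 21000 - 1450*I ≈ 21000.0 - 1450.0*I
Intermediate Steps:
K = 4 (K = 2² = 4)
c(C) = 10*√C (c(C) = (4 + 6)*√(C + 0) = 10*√C)
N(W) = 20*I/W (N(W) = (10*√(-4))/W = (10*(2*I))/W = (20*I)/W = 20*I/W)
(N(K) - 145)² = (20*I/4 - 145)² = (20*I*(¼) - 145)² = (5*I - 145)² = (-145 + 5*I)²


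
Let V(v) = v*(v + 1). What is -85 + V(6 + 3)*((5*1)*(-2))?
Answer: -985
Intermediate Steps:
V(v) = v*(1 + v)
-85 + V(6 + 3)*((5*1)*(-2)) = -85 + ((6 + 3)*(1 + (6 + 3)))*((5*1)*(-2)) = -85 + (9*(1 + 9))*(5*(-2)) = -85 + (9*10)*(-10) = -85 + 90*(-10) = -85 - 900 = -985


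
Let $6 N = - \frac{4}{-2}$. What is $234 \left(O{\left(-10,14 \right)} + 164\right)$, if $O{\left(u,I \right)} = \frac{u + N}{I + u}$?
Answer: $\frac{75621}{2} \approx 37811.0$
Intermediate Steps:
$N = \frac{1}{3}$ ($N = \frac{\left(-4\right) \frac{1}{-2}}{6} = \frac{\left(-4\right) \left(- \frac{1}{2}\right)}{6} = \frac{1}{6} \cdot 2 = \frac{1}{3} \approx 0.33333$)
$O{\left(u,I \right)} = \frac{\frac{1}{3} + u}{I + u}$ ($O{\left(u,I \right)} = \frac{u + \frac{1}{3}}{I + u} = \frac{\frac{1}{3} + u}{I + u}$)
$234 \left(O{\left(-10,14 \right)} + 164\right) = 234 \left(\frac{\frac{1}{3} - 10}{14 - 10} + 164\right) = 234 \left(\frac{1}{4} \left(- \frac{29}{3}\right) + 164\right) = 234 \left(- \frac{29}{12} + 164\right) = 234 \cdot \frac{1939}{12} = \frac{75621}{2}$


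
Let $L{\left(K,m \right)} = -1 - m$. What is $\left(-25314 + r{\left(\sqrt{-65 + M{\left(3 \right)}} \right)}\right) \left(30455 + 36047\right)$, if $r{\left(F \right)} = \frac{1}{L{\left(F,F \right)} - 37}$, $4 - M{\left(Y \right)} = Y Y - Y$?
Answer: $\frac{66502 \left(- 25314 \sqrt{67} + 961933 i\right)}{\sqrt{67} - 38 i} \approx -1.6834 \cdot 10^{9} + 360.38 i$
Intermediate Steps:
$M{\left(Y \right)} = 4 + Y - Y^{2}$ ($M{\left(Y \right)} = 4 - \left(Y Y - Y\right) = 4 - \left(Y^{2} - Y\right) = 4 + Y - Y^{2}$)
$r{\left(F \right)} = \frac{1}{-38 - F}$ ($r{\left(F \right)} = \frac{1}{\left(-1 - F\right) - 37} = \frac{1}{-38 - F}$)
$\left(-25314 + r{\left(\sqrt{-65 + M{\left(3 \right)}} \right)}\right) \left(30455 + 36047\right) = \left(-25314 - \frac{1}{38 + \sqrt{-65 + \left(4 + 3 - 3^{2}\right)}}\right) \left(30455 + 36047\right) = \left(-25314 - \frac{1}{38 + \sqrt{-65 + \left(4 + 3 - 9\right)}}\right) 66502 = \left(-25314 - \frac{1}{38 + \sqrt{-65 - 2}}\right) 66502 = \left(-25314 - \frac{1}{38 + \sqrt{-67}}\right) 66502 = \left(-25314 - \frac{1}{38 + i \sqrt{67}}\right) 66502 = -1683431628 - \frac{66502}{38 + i \sqrt{67}}$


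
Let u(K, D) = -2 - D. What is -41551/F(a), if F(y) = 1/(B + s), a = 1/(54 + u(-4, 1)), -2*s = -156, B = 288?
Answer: -15207666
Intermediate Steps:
s = 78 (s = -1/2*(-156) = 78)
a = 1/51 (a = 1/(54 + (-2 - 1*1)) = 1/(54 + (-2 - 1)) = 1/(54 - 3) = 1/51 ≈ 0.019608)
F(y) = 1/366 (F(y) = 1/(288 + 78) = 1/366)
-41551/F(a) = -41551/1/366 = -41551*366 = -15207666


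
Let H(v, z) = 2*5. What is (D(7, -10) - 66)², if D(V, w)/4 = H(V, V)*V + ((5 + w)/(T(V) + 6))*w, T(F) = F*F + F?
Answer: 45346756/961 ≈ 47187.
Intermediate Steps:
H(v, z) = 10
T(F) = F + F² (T(F) = F² + F = F + F²)
D(V, w) = 40*V + 4*w*(5 + w)/(6 + V*(1 + V)) (D(V, w) = 4*(10*V + ((5 + w)/(V*(1 + V) + 6))*w) = 4*(10*V + ((5 + w)/(6 + V*(1 + V)))*w) = 4*(10*V + w*(5 + w)/(6 + V*(1 + V))) = 40*V + 4*w*(5 + w)/(6 + V*(1 + V)))
(D(7, -10) - 66)² = (4*((-10)² + 5*(-10) + 60*7 + 10*7²*(1 + 7))/(6 + 7*(1 + 7)) - 66)² = (4*(100 - 50 + 420 + 10*49*8)/(6 + 7*8) - 66)² = (4*(100 - 50 + 420 + 3920)/(6 + 56) - 66)² = (4*4390/62 - 66)² = (4*(1/62)*4390 - 66)² = (8780/31 - 66)² = (6734/31)² = 45346756/961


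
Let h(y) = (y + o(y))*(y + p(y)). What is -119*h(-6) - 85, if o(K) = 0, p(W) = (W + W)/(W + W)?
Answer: -3655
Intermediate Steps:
p(W) = 1 (p(W) = (2*W)/((2*W)) = (2*W)*(1/(2*W)) = 1)
h(y) = y*(1 + y) (h(y) = (y + 0)*(y + 1) = y*(1 + y))
-119*h(-6) - 85 = -(-714)*(1 - 6) - 85 = -(-714)*(-5) - 85 = -119*30 - 85 = -3570 - 85 = -3655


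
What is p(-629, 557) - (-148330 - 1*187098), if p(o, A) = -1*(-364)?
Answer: 335792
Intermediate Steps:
p(o, A) = 364
p(-629, 557) - (-148330 - 1*187098) = 364 - (-148330 - 1*187098) = 364 - (-148330 - 187098) = 364 - 1*(-335428) = 364 + 335428 = 335792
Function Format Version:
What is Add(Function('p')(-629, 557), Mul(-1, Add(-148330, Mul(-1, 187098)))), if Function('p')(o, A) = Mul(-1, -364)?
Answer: 335792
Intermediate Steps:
Function('p')(o, A) = 364
Add(Function('p')(-629, 557), Mul(-1, Add(-148330, Mul(-1, 187098)))) = Add(364, Mul(-1, Add(-148330, Mul(-1, 187098)))) = Add(364, Mul(-1, Add(-148330, -187098))) = Add(364, Mul(-1, -335428)) = Add(364, 335428) = 335792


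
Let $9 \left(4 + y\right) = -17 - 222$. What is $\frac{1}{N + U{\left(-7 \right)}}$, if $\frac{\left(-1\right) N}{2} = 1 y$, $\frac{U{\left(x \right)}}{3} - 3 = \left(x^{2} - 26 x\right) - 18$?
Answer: $\frac{9}{6382} \approx 0.0014102$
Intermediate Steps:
$U{\left(x \right)} = -45 - 78 x + 3 x^{2}$ ($U{\left(x \right)} = 9 + 3 \left(\left(x^{2} - 26 x\right) - 18\right) = 9 + 3 \left(-18 + x^{2} - 26 x\right) = 9 - \left(54 - 3 x^{2} + 78 x\right) = -45 - 78 x + 3 x^{2}$)
$y = - \frac{275}{9}$ ($y = -4 + \frac{-17 - 222}{9} = -4 + \frac{1}{9} \left(-239\right) = -4 - \frac{239}{9} = - \frac{275}{9} \approx -30.556$)
$N = \frac{550}{9}$ ($N = - 2 \cdot 1 \left(- \frac{275}{9}\right) = \left(-2\right) \left(- \frac{275}{9}\right) = \frac{550}{9} \approx 61.111$)
$\frac{1}{N + U{\left(-7 \right)}} = \frac{1}{\frac{550}{9} - \left(-501 - 147\right)} = \frac{1}{\frac{550}{9} + \left(-45 + 546 + 3 \cdot 49\right)} = \frac{1}{\frac{550}{9} + \left(-45 + 546 + 147\right)} = \frac{1}{\frac{550}{9} + 648} = \frac{1}{\frac{6382}{9}} = \frac{9}{6382}$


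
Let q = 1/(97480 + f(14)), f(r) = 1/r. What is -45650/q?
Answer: -31149756825/7 ≈ -4.4500e+9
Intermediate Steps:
q = 14/1364721 (q = 1/(97480 + 1/14) = 1/(1364721/14) = 14/1364721 ≈ 1.0259e-5)
-45650/q = -45650/14/1364721 = -45650*1364721/14 = -31149756825/7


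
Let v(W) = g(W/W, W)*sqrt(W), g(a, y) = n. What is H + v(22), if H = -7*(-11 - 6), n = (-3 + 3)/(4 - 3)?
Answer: 119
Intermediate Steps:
n = 0 (n = 0/1 = 0*1 = 0)
g(a, y) = 0
v(W) = 0 (v(W) = 0*sqrt(W) = 0)
H = 119 (H = -7*(-17) = 119)
H + v(22) = 119 + 0 = 119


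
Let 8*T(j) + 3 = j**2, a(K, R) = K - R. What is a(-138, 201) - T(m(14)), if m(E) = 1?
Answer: -1355/4 ≈ -338.75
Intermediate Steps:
T(j) = -3/8 + j**2/8
a(-138, 201) - T(m(14)) = (-138 - 1*201) - (-3/8 + (1/8)*1**2) = (-138 - 201) - (-3/8 + (1/8)*1) = -339 - (-3/8 + 1/8) = -339 - 1*(-1/4) = -339 + 1/4 = -1355/4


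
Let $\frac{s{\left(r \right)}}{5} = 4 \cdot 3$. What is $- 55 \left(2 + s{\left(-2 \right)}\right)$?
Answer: $-3410$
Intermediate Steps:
$s{\left(r \right)} = 60$ ($s{\left(r \right)} = 5 \cdot 4 \cdot 3 = 5 \cdot 12 = 60$)
$- 55 \left(2 + s{\left(-2 \right)}\right) = - 55 \left(2 + 60\right) = \left(-55\right) 62 = -3410$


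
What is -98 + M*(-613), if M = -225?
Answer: 137827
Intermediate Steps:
-98 + M*(-613) = -98 - 225*(-613) = -98 + 137925 = 137827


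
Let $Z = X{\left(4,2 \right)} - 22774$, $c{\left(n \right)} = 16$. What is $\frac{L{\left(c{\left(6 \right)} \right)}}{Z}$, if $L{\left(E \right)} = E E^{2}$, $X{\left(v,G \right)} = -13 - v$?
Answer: $- \frac{4096}{22791} \approx -0.17972$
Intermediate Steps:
$L{\left(E \right)} = E^{3}$
$Z = -22791$ ($Z = \left(-13 - 4\right) - 22774 = -17 - 22774 = -22791$)
$\frac{L{\left(c{\left(6 \right)} \right)}}{Z} = \frac{16^{3}}{-22791} = 4096 \left(- \frac{1}{22791}\right) = - \frac{4096}{22791}$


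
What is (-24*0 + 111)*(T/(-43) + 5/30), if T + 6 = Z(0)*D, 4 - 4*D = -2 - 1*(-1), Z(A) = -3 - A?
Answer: 7511/172 ≈ 43.669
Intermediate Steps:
D = 5/4 (D = 1 - (-2 - 1*(-1))/4 = 1 - (-2 + 1)/4 = 1 - ¼*(-1) = 1 + ¼ = 5/4 ≈ 1.2500)
T = -39/4 (T = -6 + (-3 - 1*0)*(5/4) = -6 + (-3 + 0)*(5/4) = -6 - 3*5/4 = -6 - 15/4 = -39/4 ≈ -9.7500)
(-24*0 + 111)*(T/(-43) + 5/30) = (-24*0 + 111)*(-39/4/(-43) + 5/30) = (0 + 111)*(-39/4*(-1/43) + 5*(1/30)) = 111*(39/172 + ⅙) = 111*(203/516) = 7511/172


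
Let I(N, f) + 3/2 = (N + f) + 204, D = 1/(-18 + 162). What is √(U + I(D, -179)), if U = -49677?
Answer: I*√7150103/12 ≈ 222.83*I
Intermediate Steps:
D = 1/144 ≈ 0.0069444
I(N, f) = 405/2 + N + f (I(N, f) = -3/2 + ((N + f) + 204) = -3/2 + (204 + N + f) = 405/2 + N + f)
√(U + I(D, -179)) = √(-49677 + (405/2 + 1/144 - 179)) = √(-49677 + 3385/144) = √(-7150103/144) = I*√7150103/12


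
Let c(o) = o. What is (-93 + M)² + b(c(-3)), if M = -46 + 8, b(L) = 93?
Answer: 17254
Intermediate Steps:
M = -38
(-93 + M)² + b(c(-3)) = (-93 - 38)² + 93 = (-131)² + 93 = 17161 + 93 = 17254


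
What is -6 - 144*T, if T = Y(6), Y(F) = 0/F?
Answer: -6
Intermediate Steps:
Y(F) = 0
T = 0
-6 - 144*T = -6 - 144*0 = -6 + 0 = -6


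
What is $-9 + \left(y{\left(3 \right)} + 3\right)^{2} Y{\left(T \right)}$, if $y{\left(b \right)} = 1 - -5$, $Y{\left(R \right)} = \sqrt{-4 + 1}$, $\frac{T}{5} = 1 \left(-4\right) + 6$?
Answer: $-9 + 81 i \sqrt{3} \approx -9.0 + 140.3 i$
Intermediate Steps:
$T = 10$ ($T = 5 \left(1 \left(-4\right) + 6\right) = 5 \left(-4 + 6\right) = 5 \cdot 2 = 10$)
$Y{\left(R \right)} = i \sqrt{3}$ ($Y{\left(R \right)} = \sqrt{-3} = i \sqrt{3}$)
$y{\left(b \right)} = 6$ ($y{\left(b \right)} = 1 + 5 = 6$)
$-9 + \left(y{\left(3 \right)} + 3\right)^{2} Y{\left(T \right)} = -9 + \left(6 + 3\right)^{2} i \sqrt{3} = -9 + 9^{2} i \sqrt{3} = -9 + 81 i \sqrt{3}$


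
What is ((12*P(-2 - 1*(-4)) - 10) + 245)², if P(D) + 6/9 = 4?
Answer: 75625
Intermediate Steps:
P(D) = 10/3 (P(D) = -⅔ + 4 = 10/3)
((12*P(-2 - 1*(-4)) - 10) + 245)² = ((12*(10/3) - 10) + 245)² = ((40 - 10) + 245)² = (30 + 245)² = 275² = 75625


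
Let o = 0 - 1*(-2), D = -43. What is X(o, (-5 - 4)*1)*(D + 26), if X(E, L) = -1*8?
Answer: 136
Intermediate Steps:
o = 2 (o = 0 + 2 = 2)
X(E, L) = -8
X(o, (-5 - 4)*1)*(D + 26) = -8*(-43 + 26) = -8*(-17) = 136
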